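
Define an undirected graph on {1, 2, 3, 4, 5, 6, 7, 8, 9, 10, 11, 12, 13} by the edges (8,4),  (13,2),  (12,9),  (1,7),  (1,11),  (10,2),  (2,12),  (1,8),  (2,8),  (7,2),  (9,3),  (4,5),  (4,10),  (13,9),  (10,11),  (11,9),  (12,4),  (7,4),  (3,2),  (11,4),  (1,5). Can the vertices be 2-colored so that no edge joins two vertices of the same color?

11-10-4-11 is an odd cycle (length 3), and a bipartite graph can contain only even cycles.

No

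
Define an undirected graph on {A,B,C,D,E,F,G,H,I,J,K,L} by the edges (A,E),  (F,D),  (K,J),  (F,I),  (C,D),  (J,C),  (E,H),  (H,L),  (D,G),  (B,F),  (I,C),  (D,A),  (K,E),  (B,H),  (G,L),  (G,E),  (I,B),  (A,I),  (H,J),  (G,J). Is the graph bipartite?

F-B-I-F is an odd cycle (length 3), and a bipartite graph can contain only even cycles.

No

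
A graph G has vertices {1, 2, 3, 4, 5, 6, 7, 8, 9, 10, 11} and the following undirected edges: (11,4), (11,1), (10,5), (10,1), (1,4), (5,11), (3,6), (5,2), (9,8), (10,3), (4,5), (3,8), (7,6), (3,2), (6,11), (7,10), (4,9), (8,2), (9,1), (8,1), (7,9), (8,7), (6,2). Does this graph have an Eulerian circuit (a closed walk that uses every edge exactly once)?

No

Degrees: 1:5, 2:4, 3:4, 4:4, 5:4, 6:4, 7:4, 8:5, 9:4, 10:4, 11:4
Vertices with odd degree: 1, 8. An Eulerian circuit requires all degrees even.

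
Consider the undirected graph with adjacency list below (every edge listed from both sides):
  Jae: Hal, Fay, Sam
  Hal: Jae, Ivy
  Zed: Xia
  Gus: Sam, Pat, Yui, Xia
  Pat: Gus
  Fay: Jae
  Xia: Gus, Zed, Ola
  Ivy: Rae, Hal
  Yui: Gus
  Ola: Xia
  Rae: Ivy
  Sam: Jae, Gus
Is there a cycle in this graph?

No

The graph has 12 vertices, 11 edges, and 1 connected component.
Since 11 = 12 - 1, the graph is a forest and contains no cycle.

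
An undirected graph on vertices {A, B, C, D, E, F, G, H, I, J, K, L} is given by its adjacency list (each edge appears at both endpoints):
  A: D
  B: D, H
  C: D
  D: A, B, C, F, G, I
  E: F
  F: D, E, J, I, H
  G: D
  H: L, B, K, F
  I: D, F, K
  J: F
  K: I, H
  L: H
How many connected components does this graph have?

1

Component: {A, B, C, D, E, F, G, H, I, J, K, L}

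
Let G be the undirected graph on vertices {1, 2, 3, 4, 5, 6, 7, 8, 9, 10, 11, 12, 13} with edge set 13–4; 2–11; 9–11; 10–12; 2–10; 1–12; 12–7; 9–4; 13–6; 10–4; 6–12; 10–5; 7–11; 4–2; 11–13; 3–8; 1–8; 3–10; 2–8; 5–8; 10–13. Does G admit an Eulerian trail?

Yes

Degrees: 1:2, 2:4, 3:2, 4:4, 5:2, 6:2, 7:2, 8:4, 9:2, 10:6, 11:4, 12:4, 13:4
Odd-degree vertices: none (0 total).
The non-isolated vertices are connected and exactly 0 have odd degree, so an Eulerian trail exists.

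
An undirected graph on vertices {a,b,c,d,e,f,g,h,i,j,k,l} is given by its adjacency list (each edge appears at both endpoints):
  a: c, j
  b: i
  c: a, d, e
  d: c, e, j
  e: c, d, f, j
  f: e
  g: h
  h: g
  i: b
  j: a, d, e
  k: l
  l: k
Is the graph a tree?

The graph has 12 vertices and 11 edges.
It is not connected, so it is not a tree.

No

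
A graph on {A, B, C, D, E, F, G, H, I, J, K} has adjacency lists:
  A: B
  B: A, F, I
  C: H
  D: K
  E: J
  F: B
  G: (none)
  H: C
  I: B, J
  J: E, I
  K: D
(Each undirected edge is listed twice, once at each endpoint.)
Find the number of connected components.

Component: {G}
Component: {C, H}
Component: {D, K}
Component: {A, B, E, F, I, J}

4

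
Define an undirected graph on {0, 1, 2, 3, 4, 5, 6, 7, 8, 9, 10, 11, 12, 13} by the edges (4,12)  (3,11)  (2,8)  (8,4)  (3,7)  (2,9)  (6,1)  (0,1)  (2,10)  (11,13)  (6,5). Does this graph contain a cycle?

|V| = 14, |E| = 11, number of components = 3.
A forest on 14 vertices with 3 components has exactly 11 edges, which matches — so no cycle.

No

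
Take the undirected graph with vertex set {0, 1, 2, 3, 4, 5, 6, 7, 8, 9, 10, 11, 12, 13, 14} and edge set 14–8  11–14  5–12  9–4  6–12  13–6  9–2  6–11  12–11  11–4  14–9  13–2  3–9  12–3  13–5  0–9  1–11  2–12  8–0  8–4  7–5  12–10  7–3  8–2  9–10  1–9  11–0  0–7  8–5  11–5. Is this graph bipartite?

No

5-12-11-5 is an odd cycle (length 3), and a bipartite graph can contain only even cycles.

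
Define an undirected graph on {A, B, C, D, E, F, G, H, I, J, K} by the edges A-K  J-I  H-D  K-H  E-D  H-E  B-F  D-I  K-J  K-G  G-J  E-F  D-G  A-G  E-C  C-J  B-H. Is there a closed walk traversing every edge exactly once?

Degrees: A:2, B:2, C:2, D:4, E:4, F:2, G:4, H:4, I:2, J:4, K:4
All degrees are even and the non-isolated vertices are connected — an Eulerian circuit exists.

Yes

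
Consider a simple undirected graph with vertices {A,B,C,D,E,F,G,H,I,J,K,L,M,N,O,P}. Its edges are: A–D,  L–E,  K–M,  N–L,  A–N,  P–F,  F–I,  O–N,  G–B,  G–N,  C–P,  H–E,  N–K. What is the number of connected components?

3

Component: {J}
Component: {C, F, I, P}
Component: {A, B, D, E, G, H, K, L, M, N, O}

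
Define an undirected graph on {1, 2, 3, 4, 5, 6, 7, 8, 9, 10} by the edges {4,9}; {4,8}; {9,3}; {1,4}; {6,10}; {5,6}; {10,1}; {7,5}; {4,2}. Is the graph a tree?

Yes

|V| = 10, |E| = 9.
It is connected with exactly 9 edges, hence acyclic — it is a tree.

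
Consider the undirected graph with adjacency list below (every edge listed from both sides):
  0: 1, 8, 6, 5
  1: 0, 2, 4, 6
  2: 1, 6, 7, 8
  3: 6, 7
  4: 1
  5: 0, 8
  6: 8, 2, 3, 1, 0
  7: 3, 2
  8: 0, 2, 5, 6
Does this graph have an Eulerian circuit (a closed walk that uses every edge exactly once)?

Degrees: 0:4, 1:4, 2:4, 3:2, 4:1, 5:2, 6:5, 7:2, 8:4
4, 6 have odd degree; an Eulerian circuit needs every degree to be even, so none exists.

No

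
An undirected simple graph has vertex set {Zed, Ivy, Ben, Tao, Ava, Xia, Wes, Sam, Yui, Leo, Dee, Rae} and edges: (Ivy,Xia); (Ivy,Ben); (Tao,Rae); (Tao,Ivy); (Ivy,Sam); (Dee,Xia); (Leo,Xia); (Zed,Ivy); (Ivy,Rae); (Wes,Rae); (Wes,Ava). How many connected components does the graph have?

2

Component: {Yui}
Component: {Zed, Ivy, Ben, Tao, Ava, Xia, Wes, Sam, Leo, Dee, Rae}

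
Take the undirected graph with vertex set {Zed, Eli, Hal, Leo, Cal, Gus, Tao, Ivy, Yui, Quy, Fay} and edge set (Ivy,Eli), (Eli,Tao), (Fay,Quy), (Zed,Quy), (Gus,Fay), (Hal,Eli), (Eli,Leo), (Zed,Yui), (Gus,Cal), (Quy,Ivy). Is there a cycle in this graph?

|V| = 11, |E| = 10, number of components = 1.
Since 10 = 11 - 1, the graph is a forest and contains no cycle.

No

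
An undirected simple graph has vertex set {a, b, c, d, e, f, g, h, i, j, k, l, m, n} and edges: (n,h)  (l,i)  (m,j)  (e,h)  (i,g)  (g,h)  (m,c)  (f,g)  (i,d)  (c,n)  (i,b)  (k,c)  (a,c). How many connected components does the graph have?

1

Component: {a, b, c, d, e, f, g, h, i, j, k, l, m, n}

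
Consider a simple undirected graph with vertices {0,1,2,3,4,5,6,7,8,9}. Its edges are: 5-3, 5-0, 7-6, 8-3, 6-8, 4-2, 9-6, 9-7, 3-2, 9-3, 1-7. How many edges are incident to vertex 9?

3

Neighbors of 9: 3, 6, 7.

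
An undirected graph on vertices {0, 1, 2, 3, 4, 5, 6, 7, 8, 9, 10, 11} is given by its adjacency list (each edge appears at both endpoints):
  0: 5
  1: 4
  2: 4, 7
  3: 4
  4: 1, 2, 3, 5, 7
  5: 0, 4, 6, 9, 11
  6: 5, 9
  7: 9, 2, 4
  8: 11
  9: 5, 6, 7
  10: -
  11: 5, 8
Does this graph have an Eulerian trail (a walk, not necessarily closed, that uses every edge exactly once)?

Degrees: 0:1, 1:1, 2:2, 3:1, 4:5, 5:5, 6:2, 7:3, 8:1, 9:3, 10:0, 11:2
Odd-degree vertices: 0, 1, 3, 4, 5, 7, 8, 9 (8 total).
With 8 odd-degree vertices (more than two), no single trail can use every edge.

No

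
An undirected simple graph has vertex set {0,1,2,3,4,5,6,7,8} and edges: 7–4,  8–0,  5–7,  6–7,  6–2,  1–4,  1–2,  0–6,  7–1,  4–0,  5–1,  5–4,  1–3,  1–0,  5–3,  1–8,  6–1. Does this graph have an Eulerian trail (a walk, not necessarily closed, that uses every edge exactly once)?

Degrees: 0:4, 1:8, 2:2, 3:2, 4:4, 5:4, 6:4, 7:4, 8:2
Odd-degree vertices: none (0 total).
With 0 odd-degree vertices and all edges in one connected piece, an Eulerian trail exists.

Yes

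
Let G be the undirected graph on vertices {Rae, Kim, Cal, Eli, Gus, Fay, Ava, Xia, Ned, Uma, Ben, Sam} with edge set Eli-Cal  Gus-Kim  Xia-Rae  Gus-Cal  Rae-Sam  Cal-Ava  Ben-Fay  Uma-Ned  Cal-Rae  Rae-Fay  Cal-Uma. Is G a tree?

Yes

|V| = 12, |E| = 11.
Connected and |E| = |V| - 1, which characterizes a tree.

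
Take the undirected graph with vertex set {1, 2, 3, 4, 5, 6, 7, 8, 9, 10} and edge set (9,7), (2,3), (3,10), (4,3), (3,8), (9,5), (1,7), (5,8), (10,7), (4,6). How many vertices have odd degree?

Degrees: 1:1, 2:1, 3:4, 4:2, 5:2, 6:1, 7:3, 8:2, 9:2, 10:2
Odd-degree vertices: 1, 2, 6, 7.

4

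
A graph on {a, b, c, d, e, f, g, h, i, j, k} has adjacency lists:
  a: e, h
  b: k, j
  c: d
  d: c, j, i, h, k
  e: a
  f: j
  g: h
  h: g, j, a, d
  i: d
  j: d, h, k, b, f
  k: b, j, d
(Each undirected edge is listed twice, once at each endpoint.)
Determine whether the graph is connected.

A breadth-first search from a visits a, h, e, j, g, d, b, f, k, i, c — all 11 vertices — so the graph is connected.

Yes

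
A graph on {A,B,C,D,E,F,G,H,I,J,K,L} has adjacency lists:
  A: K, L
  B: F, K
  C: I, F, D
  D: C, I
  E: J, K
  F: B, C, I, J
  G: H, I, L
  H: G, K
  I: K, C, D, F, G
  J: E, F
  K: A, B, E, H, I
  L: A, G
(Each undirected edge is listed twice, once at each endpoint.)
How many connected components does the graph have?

Component: {A, B, C, D, E, F, G, H, I, J, K, L}

1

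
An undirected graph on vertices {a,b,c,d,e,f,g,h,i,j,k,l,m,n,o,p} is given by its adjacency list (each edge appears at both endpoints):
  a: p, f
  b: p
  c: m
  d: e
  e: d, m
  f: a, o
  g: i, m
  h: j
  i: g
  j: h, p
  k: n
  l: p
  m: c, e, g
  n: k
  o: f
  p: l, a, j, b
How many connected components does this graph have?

3

Component: {k, n}
Component: {c, d, e, g, i, m}
Component: {a, b, f, h, j, l, o, p}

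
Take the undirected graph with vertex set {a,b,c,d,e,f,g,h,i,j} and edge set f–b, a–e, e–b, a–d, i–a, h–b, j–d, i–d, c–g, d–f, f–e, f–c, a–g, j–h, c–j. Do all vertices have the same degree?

Degrees: a:4, b:3, c:3, d:4, e:3, f:4, g:2, h:2, i:2, j:3
Degrees are not all equal (e.g. deg(g)=2 but deg(a)=4); not regular.

No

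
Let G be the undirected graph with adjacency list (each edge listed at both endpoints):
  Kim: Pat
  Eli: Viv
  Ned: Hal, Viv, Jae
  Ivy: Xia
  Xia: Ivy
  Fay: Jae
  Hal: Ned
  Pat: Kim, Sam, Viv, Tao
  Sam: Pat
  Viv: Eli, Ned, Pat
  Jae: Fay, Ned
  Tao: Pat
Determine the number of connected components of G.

2

Component: {Ivy, Xia}
Component: {Kim, Eli, Ned, Fay, Hal, Pat, Sam, Viv, Jae, Tao}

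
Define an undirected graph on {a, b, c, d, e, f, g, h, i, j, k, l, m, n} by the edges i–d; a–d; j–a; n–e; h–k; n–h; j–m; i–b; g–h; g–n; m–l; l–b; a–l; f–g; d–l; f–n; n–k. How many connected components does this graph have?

3

Component: {c}
Component: {e, f, g, h, k, n}
Component: {a, b, d, i, j, l, m}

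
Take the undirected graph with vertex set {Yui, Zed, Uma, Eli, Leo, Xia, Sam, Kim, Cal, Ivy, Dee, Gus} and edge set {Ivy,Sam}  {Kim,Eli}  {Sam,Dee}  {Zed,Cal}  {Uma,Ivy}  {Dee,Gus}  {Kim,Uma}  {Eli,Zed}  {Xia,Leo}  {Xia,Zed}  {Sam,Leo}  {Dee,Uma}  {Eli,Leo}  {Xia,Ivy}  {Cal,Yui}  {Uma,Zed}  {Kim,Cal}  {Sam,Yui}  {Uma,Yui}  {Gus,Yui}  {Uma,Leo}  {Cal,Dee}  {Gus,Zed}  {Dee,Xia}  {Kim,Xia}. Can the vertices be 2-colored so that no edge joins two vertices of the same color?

Color {Uma, Eli, Xia, Sam, Cal, Gus} black and {Yui, Zed, Leo, Kim, Ivy, Dee} white. No edge joins two same-colored vertices, so the graph is bipartite.

Yes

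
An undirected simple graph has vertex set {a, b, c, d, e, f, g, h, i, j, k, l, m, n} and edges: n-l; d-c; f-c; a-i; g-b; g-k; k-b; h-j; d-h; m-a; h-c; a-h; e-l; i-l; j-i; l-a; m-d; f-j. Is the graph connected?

No

Component: {b, g, k}
Component: {a, c, d, e, f, h, i, j, l, m, n}
No edge joins these 2 groups, so the graph is disconnected.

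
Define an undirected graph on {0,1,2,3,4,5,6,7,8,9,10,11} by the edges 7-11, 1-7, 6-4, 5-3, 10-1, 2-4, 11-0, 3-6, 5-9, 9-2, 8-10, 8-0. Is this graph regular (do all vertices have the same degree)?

Degrees: 0:2, 1:2, 2:2, 3:2, 4:2, 5:2, 6:2, 7:2, 8:2, 9:2, 10:2, 11:2
Every vertex has degree 2, so the graph is 2-regular.

Yes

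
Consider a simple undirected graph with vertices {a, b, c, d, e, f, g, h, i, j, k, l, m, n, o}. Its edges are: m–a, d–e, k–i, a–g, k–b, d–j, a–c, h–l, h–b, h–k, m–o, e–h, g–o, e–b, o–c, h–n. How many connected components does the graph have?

3

Component: {f}
Component: {a, c, g, m, o}
Component: {b, d, e, h, i, j, k, l, n}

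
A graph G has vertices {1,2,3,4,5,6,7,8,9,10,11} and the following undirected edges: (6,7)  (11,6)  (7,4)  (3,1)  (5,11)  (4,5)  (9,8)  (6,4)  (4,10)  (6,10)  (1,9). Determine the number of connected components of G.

3

Component: {2}
Component: {1, 3, 8, 9}
Component: {4, 5, 6, 7, 10, 11}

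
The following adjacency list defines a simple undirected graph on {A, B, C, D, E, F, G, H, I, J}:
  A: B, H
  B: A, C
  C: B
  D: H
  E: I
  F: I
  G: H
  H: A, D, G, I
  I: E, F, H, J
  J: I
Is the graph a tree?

Yes

The graph has 10 vertices and 9 edges.
Connected and |E| = |V| - 1, which characterizes a tree.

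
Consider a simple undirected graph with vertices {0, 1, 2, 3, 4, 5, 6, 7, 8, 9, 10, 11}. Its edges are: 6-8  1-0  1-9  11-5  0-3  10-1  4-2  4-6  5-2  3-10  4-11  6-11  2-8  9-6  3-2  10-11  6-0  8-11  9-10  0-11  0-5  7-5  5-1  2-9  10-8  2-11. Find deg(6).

5

Neighbors of 6: 0, 4, 8, 9, 11.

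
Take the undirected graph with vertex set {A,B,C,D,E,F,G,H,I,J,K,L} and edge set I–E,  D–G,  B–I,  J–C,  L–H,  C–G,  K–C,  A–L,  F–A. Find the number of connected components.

Component: {B, E, I}
Component: {A, F, H, L}
Component: {C, D, G, J, K}

3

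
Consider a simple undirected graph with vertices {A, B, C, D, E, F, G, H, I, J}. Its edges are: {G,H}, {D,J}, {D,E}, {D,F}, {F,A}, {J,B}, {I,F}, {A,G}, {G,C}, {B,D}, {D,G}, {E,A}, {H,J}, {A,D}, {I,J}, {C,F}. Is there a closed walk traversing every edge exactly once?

Yes

Degrees: A:4, B:2, C:2, D:6, E:2, F:4, G:4, H:2, I:2, J:4
Every vertex has even degree and the edges form a single connected piece, so an Eulerian circuit exists.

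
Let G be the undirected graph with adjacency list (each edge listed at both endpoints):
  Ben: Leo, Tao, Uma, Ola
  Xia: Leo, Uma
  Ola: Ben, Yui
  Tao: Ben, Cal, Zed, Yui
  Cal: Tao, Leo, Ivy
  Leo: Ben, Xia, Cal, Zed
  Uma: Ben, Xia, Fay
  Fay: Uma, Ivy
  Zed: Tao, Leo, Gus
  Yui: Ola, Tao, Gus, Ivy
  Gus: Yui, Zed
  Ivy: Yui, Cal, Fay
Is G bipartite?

Yes

Color {Ola, Tao, Leo, Uma, Gus, Ivy} black and {Ben, Xia, Cal, Fay, Zed, Yui} white. No edge joins two same-colored vertices, so the graph is bipartite.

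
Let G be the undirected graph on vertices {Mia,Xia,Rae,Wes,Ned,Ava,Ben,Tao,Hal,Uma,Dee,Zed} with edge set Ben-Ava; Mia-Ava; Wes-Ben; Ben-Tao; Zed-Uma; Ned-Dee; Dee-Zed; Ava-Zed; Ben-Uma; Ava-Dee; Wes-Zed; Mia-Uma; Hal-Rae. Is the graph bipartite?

Ava-Dee-Zed-Ava is an odd cycle (length 3), and a bipartite graph can contain only even cycles.

No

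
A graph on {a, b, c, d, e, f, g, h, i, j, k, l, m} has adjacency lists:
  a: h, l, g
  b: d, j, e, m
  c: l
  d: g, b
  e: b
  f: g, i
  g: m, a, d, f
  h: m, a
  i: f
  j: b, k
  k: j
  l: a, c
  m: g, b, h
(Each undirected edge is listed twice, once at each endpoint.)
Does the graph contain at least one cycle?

The graph has 13 vertices, 14 edges, and 1 connected component.
One cycle is m-b-d-g-m.

Yes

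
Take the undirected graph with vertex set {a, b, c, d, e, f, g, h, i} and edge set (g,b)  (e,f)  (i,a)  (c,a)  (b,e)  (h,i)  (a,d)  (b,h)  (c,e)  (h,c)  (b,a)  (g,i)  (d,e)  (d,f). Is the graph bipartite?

The cycle d-f-e-d has length 3, which is odd, so the graph is not bipartite.

No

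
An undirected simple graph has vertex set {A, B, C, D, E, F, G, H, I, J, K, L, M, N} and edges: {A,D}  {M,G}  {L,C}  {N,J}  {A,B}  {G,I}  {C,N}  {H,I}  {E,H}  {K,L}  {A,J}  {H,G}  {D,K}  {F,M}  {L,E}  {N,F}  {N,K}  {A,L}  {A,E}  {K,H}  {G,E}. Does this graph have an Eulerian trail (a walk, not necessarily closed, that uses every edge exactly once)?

Degrees: A:5, B:1, C:2, D:2, E:4, F:2, G:4, H:4, I:2, J:2, K:4, L:4, M:2, N:4
Odd-degree vertices: A, B (2 total).
With 2 odd-degree vertices and all edges in one connected piece, an Eulerian trail exists (from A to B).

Yes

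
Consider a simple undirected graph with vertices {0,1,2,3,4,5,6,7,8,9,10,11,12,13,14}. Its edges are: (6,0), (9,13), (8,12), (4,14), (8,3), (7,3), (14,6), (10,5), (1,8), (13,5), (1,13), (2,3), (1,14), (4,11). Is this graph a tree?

|V| = 15, |E| = 14.
It is connected with exactly 14 edges, hence acyclic — it is a tree.

Yes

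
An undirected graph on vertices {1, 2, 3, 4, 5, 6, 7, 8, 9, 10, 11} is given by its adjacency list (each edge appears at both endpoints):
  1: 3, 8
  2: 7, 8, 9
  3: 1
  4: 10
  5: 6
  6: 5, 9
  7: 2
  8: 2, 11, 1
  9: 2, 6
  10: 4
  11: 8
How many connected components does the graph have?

2

Component: {4, 10}
Component: {1, 2, 3, 5, 6, 7, 8, 9, 11}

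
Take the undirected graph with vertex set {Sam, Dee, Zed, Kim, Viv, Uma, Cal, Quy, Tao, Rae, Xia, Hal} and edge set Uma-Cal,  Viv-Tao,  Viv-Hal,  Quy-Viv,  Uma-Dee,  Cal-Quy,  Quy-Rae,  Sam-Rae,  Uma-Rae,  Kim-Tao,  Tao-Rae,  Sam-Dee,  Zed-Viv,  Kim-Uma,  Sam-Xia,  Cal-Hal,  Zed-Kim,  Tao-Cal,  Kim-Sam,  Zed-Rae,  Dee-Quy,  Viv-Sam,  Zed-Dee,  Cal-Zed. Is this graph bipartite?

Yes

Color {Dee, Kim, Viv, Cal, Rae, Xia} black and {Sam, Zed, Uma, Quy, Tao, Hal} white. No edge joins two same-colored vertices, so the graph is bipartite.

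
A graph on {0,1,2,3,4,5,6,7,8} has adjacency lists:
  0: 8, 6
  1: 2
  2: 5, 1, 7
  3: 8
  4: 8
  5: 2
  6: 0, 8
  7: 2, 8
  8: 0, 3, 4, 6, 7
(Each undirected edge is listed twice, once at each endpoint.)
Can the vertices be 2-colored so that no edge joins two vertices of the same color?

No

The cycle 0-6-8-0 has length 3, which is odd, so the graph is not bipartite.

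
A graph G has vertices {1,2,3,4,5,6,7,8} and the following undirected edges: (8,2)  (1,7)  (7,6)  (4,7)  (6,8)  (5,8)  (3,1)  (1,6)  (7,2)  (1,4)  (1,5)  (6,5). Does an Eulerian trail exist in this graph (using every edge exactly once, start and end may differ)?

Degrees: 1:5, 2:2, 3:1, 4:2, 5:3, 6:4, 7:4, 8:3
Odd-degree vertices: 1, 3, 5, 8 (4 total).
An Eulerian trail requires 0 or 2 odd-degree vertices; here there are 4.

No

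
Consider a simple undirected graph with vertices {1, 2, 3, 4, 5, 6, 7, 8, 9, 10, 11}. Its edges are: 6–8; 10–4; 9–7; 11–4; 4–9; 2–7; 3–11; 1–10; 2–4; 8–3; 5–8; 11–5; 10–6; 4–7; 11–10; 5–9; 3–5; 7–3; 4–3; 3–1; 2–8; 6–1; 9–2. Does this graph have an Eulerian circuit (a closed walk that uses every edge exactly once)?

Degrees: 1:3, 2:4, 3:6, 4:6, 5:4, 6:3, 7:4, 8:4, 9:4, 10:4, 11:4
1, 6 have odd degree; an Eulerian circuit needs every degree to be even, so none exists.

No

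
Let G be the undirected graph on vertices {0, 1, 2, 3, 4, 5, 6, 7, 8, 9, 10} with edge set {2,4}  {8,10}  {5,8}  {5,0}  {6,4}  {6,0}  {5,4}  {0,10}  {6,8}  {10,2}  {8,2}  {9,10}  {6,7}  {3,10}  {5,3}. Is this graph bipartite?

The cycle 8-2-10-8 has length 3, which is odd, so the graph is not bipartite.

No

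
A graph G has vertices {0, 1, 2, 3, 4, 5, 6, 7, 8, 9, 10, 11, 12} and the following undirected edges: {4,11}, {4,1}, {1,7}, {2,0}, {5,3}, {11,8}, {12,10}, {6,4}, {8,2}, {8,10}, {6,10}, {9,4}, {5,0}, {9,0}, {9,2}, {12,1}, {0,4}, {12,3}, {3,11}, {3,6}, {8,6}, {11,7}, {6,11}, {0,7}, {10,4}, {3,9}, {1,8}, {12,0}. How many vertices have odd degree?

Degrees: 0:6, 1:4, 2:3, 3:5, 4:6, 5:2, 6:5, 7:3, 8:5, 9:4, 10:4, 11:5, 12:4
Odd-degree vertices: 2, 3, 6, 7, 8, 11.

6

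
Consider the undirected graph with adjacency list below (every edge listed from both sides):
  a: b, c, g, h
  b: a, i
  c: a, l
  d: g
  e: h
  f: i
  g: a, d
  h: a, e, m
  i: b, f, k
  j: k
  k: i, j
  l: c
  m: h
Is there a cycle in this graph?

No

|V| = 13, |E| = 12, number of components = 1.
Since 12 = 13 - 1, the graph is a forest and contains no cycle.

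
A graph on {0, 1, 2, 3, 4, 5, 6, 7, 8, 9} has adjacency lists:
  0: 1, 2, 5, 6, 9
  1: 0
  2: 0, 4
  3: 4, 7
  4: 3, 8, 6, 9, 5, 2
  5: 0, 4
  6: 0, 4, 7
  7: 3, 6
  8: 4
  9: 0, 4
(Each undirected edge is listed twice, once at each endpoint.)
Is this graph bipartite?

Partition the vertices as {1, 2, 3, 5, 6, 8, 9} vs {0, 4, 7}. Each listed edge has one endpoint in each part, so the graph is bipartite.

Yes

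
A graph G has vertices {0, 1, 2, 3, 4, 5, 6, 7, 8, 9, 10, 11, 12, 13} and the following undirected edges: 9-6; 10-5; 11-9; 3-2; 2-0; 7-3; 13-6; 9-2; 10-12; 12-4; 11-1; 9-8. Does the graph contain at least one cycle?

The graph has 14 vertices, 12 edges, and 2 connected components.
Since 12 = 14 - 2, the graph is a forest and contains no cycle.

No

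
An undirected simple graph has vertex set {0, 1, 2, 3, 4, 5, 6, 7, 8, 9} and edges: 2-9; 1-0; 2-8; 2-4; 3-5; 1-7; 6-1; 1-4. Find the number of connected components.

Component: {3, 5}
Component: {0, 1, 2, 4, 6, 7, 8, 9}

2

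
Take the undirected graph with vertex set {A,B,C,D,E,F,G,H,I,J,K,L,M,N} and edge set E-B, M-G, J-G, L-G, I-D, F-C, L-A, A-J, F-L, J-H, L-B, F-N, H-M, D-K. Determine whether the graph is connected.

No

Component: {D, I, K}
Component: {A, B, C, E, F, G, H, J, L, M, N}
No edge joins these 2 groups, so the graph is disconnected.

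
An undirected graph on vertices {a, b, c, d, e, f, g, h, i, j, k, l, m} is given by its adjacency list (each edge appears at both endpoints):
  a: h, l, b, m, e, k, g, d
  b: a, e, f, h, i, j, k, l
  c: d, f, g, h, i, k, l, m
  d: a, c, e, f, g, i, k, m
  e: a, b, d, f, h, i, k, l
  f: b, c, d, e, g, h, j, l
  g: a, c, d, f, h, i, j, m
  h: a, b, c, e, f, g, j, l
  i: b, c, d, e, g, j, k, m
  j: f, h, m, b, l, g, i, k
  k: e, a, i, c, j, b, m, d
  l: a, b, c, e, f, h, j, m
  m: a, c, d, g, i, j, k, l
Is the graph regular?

Degrees: a:8, b:8, c:8, d:8, e:8, f:8, g:8, h:8, i:8, j:8, k:8, l:8, m:8
All degrees equal 8; the graph is regular.

Yes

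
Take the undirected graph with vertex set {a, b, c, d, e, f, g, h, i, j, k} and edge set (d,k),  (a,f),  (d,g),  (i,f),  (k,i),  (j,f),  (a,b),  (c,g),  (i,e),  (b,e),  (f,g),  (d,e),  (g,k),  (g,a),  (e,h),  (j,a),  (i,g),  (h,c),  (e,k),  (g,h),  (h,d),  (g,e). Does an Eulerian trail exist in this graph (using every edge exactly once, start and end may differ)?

Yes

Degrees: a:4, b:2, c:2, d:4, e:6, f:4, g:8, h:4, i:4, j:2, k:4
Odd-degree vertices: none (0 total).
With 0 odd-degree vertices and all edges in one connected piece, an Eulerian trail exists.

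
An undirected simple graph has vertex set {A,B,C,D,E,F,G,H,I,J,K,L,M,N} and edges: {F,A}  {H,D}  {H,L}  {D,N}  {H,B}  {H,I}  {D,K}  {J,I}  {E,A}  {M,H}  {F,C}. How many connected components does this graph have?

3

Component: {G}
Component: {A, C, E, F}
Component: {B, D, H, I, J, K, L, M, N}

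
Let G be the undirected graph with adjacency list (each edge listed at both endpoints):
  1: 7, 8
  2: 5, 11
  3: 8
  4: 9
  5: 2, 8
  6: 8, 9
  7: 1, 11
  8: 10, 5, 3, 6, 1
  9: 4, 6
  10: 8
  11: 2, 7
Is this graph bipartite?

Color {2, 7, 8, 9} black and {1, 3, 4, 5, 6, 10, 11} white. No edge joins two same-colored vertices, so the graph is bipartite.

Yes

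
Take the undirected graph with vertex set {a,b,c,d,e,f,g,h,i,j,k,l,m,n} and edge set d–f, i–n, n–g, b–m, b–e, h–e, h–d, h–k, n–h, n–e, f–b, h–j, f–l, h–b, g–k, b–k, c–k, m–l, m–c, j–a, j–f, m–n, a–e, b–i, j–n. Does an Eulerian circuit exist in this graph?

Yes

Degrees: a:2, b:6, c:2, d:2, e:4, f:4, g:2, h:6, i:2, j:4, k:4, l:2, m:4, n:6
All degrees are even and the non-isolated vertices are connected — an Eulerian circuit exists.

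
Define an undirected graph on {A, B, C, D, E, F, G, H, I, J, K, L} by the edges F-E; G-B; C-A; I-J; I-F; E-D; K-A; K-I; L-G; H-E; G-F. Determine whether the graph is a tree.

The graph has 12 vertices and 11 edges.
It is connected with exactly 11 edges, hence acyclic — it is a tree.

Yes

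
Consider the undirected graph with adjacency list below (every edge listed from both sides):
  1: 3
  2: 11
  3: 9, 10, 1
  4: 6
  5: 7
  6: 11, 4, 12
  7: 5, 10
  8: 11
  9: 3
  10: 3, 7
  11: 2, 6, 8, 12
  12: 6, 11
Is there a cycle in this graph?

The graph has 12 vertices, 11 edges, and 2 connected components.
One cycle is 11-12-6-11.

Yes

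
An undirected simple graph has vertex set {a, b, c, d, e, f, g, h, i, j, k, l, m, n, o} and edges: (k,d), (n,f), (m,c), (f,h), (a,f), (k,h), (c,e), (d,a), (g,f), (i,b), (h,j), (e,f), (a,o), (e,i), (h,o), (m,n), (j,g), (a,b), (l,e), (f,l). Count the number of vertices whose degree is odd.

0

Degrees: a:4, b:2, c:2, d:2, e:4, f:6, g:2, h:4, i:2, j:2, k:2, l:2, m:2, n:2, o:2
Odd-degree vertices: none.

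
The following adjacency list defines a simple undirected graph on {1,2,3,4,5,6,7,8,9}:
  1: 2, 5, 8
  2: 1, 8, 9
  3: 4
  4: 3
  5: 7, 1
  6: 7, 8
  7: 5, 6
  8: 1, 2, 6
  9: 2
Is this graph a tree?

The graph has 9 vertices and 9 edges.
It splits into 2 components, so it cannot be a tree.

No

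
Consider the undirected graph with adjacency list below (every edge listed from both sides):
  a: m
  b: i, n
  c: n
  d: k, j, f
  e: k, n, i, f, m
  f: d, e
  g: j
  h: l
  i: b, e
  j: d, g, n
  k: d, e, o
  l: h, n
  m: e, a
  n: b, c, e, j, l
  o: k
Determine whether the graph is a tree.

No

The graph has 15 vertices and 17 edges.
A tree on 15 vertices has exactly 14 edges; this graph has 17, so it contains a cycle and is not a tree.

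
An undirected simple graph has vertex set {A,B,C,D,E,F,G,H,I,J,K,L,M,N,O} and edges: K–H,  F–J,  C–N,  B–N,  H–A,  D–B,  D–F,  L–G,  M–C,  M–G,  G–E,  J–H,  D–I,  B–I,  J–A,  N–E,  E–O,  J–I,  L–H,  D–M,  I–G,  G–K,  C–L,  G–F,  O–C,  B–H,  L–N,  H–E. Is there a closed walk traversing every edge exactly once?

Degrees: A:2, B:4, C:4, D:4, E:4, F:3, G:6, H:6, I:4, J:4, K:2, L:4, M:3, N:4, O:2
Vertices with odd degree: F, M. An Eulerian circuit requires all degrees even.

No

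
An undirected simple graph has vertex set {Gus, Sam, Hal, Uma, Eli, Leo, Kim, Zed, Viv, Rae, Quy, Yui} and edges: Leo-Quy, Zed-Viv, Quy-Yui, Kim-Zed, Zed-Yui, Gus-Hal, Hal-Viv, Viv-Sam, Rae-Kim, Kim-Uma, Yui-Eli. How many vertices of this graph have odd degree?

Degrees: Gus:1, Sam:1, Hal:2, Uma:1, Eli:1, Leo:1, Kim:3, Zed:3, Viv:3, Rae:1, Quy:2, Yui:3
Odd-degree vertices: Gus, Sam, Uma, Eli, Leo, Kim, Zed, Viv, Rae, Yui.

10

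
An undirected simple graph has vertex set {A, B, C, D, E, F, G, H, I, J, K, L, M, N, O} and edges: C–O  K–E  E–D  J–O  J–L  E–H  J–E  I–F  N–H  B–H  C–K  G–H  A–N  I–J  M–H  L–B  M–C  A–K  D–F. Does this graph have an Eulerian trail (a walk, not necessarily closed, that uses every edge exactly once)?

Degrees: A:2, B:2, C:3, D:2, E:4, F:2, G:1, H:5, I:2, J:4, K:3, L:2, M:2, N:2, O:2
Odd-degree vertices: C, G, H, K (4 total).
With 4 odd-degree vertices (more than two), no single trail can use every edge.

No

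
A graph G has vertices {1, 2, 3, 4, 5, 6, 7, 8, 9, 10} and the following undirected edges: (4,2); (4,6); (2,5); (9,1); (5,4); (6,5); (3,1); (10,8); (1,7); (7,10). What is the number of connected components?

Component: {2, 4, 5, 6}
Component: {1, 3, 7, 8, 9, 10}

2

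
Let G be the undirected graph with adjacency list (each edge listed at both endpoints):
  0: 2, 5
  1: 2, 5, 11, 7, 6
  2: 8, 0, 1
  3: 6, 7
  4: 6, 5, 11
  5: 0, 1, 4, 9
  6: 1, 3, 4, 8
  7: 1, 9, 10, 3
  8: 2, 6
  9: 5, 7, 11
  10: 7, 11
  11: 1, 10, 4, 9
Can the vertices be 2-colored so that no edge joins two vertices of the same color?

Yes

Color {2, 5, 6, 7, 11} black and {0, 1, 3, 4, 8, 9, 10} white. No edge joins two same-colored vertices, so the graph is bipartite.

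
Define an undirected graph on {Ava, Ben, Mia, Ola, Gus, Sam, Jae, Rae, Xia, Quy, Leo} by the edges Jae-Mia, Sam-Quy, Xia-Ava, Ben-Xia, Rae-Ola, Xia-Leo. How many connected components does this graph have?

5

Component: {Gus}
Component: {Mia, Jae}
Component: {Ola, Rae}
Component: {Sam, Quy}
Component: {Ava, Ben, Xia, Leo}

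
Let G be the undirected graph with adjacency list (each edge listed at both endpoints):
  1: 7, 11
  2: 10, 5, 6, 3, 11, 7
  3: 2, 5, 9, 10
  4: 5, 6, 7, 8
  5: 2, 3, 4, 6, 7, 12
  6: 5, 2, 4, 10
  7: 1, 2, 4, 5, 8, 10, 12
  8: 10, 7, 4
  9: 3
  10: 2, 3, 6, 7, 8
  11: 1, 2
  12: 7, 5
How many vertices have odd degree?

Degrees: 1:2, 2:6, 3:4, 4:4, 5:6, 6:4, 7:7, 8:3, 9:1, 10:5, 11:2, 12:2
Odd-degree vertices: 7, 8, 9, 10.

4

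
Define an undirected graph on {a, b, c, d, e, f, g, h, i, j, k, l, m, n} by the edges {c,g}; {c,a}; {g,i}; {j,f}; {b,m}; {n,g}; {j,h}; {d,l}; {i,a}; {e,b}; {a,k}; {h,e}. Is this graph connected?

No

Component: {d, l}
Component: {a, c, g, i, k, n}
Component: {b, e, f, h, j, m}
No edge joins these 3 groups, so the graph is disconnected.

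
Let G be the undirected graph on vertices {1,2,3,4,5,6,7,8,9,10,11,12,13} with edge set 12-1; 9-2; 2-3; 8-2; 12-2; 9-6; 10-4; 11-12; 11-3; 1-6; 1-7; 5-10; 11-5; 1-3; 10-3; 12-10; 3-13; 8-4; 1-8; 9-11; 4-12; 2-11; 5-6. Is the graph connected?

A breadth-first search from 1 visits 1, 12, 6, 7, 8, 3, 10, 11, 4, 2, 5, 9, 13 — all 13 vertices — so the graph is connected.

Yes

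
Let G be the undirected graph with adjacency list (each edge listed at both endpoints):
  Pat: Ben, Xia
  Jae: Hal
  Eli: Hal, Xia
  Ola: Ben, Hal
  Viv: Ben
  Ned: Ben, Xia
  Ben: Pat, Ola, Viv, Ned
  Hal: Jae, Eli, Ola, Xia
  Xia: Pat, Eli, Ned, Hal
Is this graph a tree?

No

|V| = 9, |E| = 11.
A tree on 9 vertices has exactly 8 edges; this graph has 11, so it contains a cycle and is not a tree.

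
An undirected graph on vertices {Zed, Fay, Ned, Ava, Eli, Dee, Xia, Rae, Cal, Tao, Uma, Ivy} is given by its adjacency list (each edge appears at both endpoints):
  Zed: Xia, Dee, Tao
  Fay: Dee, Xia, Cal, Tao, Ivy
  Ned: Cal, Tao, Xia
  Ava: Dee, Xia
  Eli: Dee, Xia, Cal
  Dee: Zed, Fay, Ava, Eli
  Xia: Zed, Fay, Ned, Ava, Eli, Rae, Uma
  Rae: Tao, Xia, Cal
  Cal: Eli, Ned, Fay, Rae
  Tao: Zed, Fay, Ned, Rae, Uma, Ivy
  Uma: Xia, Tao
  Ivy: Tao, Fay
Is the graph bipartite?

The cycle Tao-Fay-Ivy-Tao has length 3, which is odd, so the graph is not bipartite.

No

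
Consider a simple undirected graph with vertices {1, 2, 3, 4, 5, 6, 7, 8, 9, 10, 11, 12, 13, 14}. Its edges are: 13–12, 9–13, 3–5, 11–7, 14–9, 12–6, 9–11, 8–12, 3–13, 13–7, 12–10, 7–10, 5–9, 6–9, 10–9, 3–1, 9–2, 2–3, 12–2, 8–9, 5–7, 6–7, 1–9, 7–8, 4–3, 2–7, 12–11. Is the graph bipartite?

A valid 2-coloring puts {3, 7, 9, 12} on one side and {1, 2, 4, 5, 6, 8, 10, 11, 13, 14} on the other; every edge crosses between the two sides.

Yes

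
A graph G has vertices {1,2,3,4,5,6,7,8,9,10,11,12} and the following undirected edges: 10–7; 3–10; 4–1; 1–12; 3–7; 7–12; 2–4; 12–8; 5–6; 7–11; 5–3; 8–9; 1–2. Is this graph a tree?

|V| = 12, |E| = 13.
A tree on 12 vertices has exactly 11 edges; this graph has 13, so it contains a cycle and is not a tree.

No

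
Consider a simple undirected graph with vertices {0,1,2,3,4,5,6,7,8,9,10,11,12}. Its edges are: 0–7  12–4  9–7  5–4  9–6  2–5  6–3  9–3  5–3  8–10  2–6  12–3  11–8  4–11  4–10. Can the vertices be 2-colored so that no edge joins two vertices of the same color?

No

6-9-3-6 is an odd cycle (length 3), and a bipartite graph can contain only even cycles.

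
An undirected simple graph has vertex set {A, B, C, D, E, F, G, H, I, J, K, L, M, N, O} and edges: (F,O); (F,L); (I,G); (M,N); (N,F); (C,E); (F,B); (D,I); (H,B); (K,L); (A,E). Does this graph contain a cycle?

|V| = 15, |E| = 11, number of components = 4.
Since 11 = 15 - 4, the graph is a forest and contains no cycle.

No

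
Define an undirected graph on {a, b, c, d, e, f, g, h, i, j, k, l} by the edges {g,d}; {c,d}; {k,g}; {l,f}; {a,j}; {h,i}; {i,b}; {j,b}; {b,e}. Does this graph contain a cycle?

The graph has 12 vertices, 9 edges, and 3 connected components.
A forest on 12 vertices with 3 components has exactly 9 edges, which matches — so no cycle.

No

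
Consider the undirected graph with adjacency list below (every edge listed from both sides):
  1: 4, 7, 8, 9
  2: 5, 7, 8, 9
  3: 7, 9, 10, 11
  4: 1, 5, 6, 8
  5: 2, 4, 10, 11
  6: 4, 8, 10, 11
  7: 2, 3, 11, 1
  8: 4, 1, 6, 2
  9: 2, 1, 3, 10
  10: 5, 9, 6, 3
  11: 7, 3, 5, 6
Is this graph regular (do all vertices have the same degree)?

Yes

Degrees: 1:4, 2:4, 3:4, 4:4, 5:4, 6:4, 7:4, 8:4, 9:4, 10:4, 11:4
Every vertex has degree 4, so the graph is 4-regular.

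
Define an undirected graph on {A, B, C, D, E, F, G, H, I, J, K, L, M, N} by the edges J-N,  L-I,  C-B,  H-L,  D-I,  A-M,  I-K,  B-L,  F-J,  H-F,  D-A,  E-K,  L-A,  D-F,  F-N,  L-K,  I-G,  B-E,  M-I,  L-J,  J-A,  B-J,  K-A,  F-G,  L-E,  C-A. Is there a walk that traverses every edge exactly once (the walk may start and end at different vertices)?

No

Degrees: A:6, B:4, C:2, D:3, E:3, F:5, G:2, H:2, I:5, J:5, K:4, L:7, M:2, N:2
Odd-degree vertices: D, E, F, I, J, L (6 total).
An Eulerian trail requires 0 or 2 odd-degree vertices; here there are 6.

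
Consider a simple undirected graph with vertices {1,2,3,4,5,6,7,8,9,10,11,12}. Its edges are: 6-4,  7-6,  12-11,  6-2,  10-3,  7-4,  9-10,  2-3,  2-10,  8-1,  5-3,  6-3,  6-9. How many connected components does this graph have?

3

Component: {1, 8}
Component: {11, 12}
Component: {2, 3, 4, 5, 6, 7, 9, 10}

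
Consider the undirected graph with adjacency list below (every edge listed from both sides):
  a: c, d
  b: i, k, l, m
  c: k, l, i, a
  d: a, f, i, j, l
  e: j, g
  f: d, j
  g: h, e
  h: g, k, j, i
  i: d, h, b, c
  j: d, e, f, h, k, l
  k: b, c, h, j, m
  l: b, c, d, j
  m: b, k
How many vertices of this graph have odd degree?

2

Degrees: a:2, b:4, c:4, d:5, e:2, f:2, g:2, h:4, i:4, j:6, k:5, l:4, m:2
Odd-degree vertices: d, k.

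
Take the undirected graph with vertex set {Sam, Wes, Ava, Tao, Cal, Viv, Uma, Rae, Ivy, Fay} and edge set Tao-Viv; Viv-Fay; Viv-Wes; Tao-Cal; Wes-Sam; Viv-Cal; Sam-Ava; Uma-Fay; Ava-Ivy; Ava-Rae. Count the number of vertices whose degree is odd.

4

Degrees: Sam:2, Wes:2, Ava:3, Tao:2, Cal:2, Viv:4, Uma:1, Rae:1, Ivy:1, Fay:2
Odd-degree vertices: Ava, Uma, Rae, Ivy.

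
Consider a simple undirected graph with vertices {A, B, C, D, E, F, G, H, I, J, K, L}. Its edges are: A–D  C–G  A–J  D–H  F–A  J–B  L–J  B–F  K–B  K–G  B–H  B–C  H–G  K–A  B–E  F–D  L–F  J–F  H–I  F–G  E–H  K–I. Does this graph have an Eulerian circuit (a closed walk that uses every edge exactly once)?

Degrees: A:4, B:6, C:2, D:3, E:2, F:6, G:4, H:5, I:2, J:4, K:4, L:2
D, H have odd degree; an Eulerian circuit needs every degree to be even, so none exists.

No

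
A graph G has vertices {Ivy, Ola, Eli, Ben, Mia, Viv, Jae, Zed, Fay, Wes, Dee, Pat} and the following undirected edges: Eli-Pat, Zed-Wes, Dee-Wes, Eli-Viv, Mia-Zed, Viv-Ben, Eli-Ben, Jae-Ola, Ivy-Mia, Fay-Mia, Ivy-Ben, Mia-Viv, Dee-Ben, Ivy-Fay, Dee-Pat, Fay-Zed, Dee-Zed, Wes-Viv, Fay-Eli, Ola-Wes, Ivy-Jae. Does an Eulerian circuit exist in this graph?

Degrees: Ivy:4, Ola:2, Eli:4, Ben:4, Mia:4, Viv:4, Jae:2, Zed:4, Fay:4, Wes:4, Dee:4, Pat:2
Every vertex has even degree and the edges form a single connected piece, so an Eulerian circuit exists.

Yes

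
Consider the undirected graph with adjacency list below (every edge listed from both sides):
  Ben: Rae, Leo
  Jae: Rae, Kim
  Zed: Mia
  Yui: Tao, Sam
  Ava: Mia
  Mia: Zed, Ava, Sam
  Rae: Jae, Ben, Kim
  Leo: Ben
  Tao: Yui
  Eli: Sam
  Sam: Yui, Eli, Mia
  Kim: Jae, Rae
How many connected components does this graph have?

2

Component: {Ben, Jae, Rae, Leo, Kim}
Component: {Zed, Yui, Ava, Mia, Tao, Eli, Sam}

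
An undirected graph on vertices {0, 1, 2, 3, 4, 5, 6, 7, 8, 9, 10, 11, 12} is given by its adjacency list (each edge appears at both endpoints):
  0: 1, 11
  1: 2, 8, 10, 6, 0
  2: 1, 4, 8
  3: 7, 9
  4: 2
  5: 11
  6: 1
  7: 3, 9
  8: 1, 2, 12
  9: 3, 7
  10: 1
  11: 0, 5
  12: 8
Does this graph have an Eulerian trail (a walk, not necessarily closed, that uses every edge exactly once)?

No

Degrees: 0:2, 1:5, 2:3, 3:2, 4:1, 5:1, 6:1, 7:2, 8:3, 9:2, 10:1, 11:2, 12:1
Odd-degree vertices: 1, 2, 4, 5, 6, 8, 10, 12 (8 total).
With 8 odd-degree vertices (more than two), no single trail can use every edge.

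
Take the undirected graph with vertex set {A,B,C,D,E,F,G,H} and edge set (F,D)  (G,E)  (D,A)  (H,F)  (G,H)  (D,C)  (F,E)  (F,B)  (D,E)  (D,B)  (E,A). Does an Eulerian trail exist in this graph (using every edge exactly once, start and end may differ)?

Yes

Degrees: A:2, B:2, C:1, D:5, E:4, F:4, G:2, H:2
Odd-degree vertices: C, D (2 total).
The non-isolated vertices are connected and exactly 2 have odd degree, so an Eulerian trail exists (from C to D).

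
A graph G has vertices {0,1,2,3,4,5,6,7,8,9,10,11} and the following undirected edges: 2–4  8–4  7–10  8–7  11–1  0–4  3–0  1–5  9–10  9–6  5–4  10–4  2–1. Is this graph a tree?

No

|V| = 12, |E| = 13.
A tree on 12 vertices has exactly 11 edges; this graph has 13, so it contains a cycle and is not a tree.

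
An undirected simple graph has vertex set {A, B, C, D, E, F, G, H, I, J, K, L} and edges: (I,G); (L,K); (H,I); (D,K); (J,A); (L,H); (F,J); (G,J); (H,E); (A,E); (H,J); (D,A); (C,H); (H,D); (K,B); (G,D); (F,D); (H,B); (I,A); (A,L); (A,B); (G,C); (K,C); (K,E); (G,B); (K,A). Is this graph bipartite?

No

K-A-L-K is an odd cycle (length 3), and a bipartite graph can contain only even cycles.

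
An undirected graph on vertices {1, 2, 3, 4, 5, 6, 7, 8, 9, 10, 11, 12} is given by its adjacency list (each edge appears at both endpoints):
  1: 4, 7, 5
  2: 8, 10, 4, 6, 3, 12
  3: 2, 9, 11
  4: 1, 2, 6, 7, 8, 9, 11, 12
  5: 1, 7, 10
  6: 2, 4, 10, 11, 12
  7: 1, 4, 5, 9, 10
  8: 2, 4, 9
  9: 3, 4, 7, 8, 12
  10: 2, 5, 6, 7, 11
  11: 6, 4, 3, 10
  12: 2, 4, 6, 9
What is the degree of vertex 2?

Neighbors of 2: 3, 4, 6, 8, 10, 12.

6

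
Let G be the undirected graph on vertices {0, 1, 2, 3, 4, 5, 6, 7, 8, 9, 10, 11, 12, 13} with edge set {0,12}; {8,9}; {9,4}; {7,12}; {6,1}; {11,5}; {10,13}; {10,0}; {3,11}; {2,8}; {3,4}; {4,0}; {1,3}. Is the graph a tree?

|V| = 14, |E| = 13.
Connected and |E| = |V| - 1, which characterizes a tree.

Yes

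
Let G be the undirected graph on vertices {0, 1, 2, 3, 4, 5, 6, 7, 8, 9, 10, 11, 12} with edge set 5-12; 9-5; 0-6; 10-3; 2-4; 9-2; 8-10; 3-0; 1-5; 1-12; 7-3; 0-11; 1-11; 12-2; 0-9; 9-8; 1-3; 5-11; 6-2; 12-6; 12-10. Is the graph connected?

Yes

A breadth-first search from 0 visits 0, 9, 3, 11, 6, 8, 5, 2, 7, 10, 1, 12, 4 — all 13 vertices — so the graph is connected.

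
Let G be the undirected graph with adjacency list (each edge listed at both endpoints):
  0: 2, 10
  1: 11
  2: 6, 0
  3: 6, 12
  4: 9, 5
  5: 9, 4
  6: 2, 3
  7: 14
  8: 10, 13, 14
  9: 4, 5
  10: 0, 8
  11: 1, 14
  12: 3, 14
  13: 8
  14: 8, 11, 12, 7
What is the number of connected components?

Component: {4, 5, 9}
Component: {0, 1, 2, 3, 6, 7, 8, 10, 11, 12, 13, 14}

2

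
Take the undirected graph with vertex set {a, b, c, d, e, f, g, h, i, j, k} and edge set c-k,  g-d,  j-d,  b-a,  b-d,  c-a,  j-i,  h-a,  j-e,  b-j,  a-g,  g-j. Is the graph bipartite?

No

d-j-b-d is an odd cycle (length 3), and a bipartite graph can contain only even cycles.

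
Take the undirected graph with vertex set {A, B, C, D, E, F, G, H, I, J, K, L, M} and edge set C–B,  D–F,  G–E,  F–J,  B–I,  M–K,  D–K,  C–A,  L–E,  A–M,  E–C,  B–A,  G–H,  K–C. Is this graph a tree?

|V| = 13, |E| = 14.
Connected but with 14 > 12 edges, so it has a cycle and is not a tree.

No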